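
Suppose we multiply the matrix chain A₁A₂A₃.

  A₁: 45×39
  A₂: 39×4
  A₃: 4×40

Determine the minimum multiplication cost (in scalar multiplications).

14220

Order (A₁(A₂A₃)): (A₂A₃): 39×4 by 4×40 → 39×40, cost 39·4·40 = 6240; (A₁(A₂A₃)): 45×39 by 39×40 → 45×40, cost 45·39·40 = 70200; cumulative 76440. Total 76440.
Order ((A₁A₂)A₃): (A₁A₂): 45×39 by 39×4 → 45×4, cost 45·39·4 = 7020; ((A₁A₂)A₃): 45×4 by 4×40 → 45×40, cost 45·4·40 = 7200; cumulative 14220. Total 14220.
Minimum: 14220.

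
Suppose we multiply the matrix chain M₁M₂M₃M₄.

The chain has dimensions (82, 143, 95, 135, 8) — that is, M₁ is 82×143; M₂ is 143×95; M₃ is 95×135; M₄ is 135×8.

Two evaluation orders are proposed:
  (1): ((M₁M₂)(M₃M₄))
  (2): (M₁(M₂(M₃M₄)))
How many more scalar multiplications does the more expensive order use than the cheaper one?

973802

Order (1) = ((M₁M₂)(M₃M₄)): (M₁M₂): 82×143 by 143×95 → 82×95, cost 82·143·95 = 1113970; (M₃M₄): 95×135 by 135×8 → 95×8, cost 95·135·8 = 102600; ((M₁M₂)(M₃M₄)): 82×95 by 95×8 → 82×8, cost 82·95·8 = 62320; cumulative 1278890. Total 1278890.
Order (2) = (M₁(M₂(M₃M₄))): (M₃M₄): 95×135 by 135×8 → 95×8, cost 95·135·8 = 102600; (M₂(M₃M₄)): 143×95 by 95×8 → 143×8, cost 143·95·8 = 108680; cumulative 211280; (M₁(M₂(M₃M₄))): 82×143 by 143×8 → 82×8, cost 82·143·8 = 93808; cumulative 305088. Total 305088.
Difference: |1278890 − 305088| = 973802.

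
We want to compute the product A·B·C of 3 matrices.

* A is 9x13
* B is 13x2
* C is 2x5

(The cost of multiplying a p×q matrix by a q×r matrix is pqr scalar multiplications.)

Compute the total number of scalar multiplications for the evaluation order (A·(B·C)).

715

(B·C): 13×2 by 2×5 → 13×5, cost 13·2·5 = 130
(A·(B·C)): 9×13 by 13×5 → 9×5, cost 9·13·5 = 585; cumulative 715
Total: 715 scalar multiplications.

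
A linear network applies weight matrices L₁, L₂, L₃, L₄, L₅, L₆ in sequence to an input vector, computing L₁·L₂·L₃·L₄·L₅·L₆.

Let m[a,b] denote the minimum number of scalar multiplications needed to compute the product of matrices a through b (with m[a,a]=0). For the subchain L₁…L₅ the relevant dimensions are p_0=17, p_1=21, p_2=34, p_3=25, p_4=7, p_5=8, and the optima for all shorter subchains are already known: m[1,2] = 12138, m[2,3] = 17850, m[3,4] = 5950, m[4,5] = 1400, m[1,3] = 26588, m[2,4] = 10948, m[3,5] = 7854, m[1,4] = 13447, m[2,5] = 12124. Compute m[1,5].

14399

m[1,5] = min over k∈[1,4] of m[1,k]+m[k+1,5]+p_{0}·p_k·p_{5}.
k=1: 0 + 12124 + 17·21·8 = 14980; k=2: 12138 + 7854 + 17·34·8 = 24616; k=3: 26588 + 1400 + 17·25·8 = 31388; k=4: 13447 + 0 + 17·7·8 = 14399.
Minimum: 14399 at k=4.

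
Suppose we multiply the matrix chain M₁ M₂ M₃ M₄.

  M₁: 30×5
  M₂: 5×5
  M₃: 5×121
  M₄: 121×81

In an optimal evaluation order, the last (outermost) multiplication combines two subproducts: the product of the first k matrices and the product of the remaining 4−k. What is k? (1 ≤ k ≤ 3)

Adjacent pairs: M₁M₂ = 30·5·5 = 750; M₂M₃ = 5·5·121 = 3025; M₃M₄ = 5·121·81 = 49005.
Length 3: M₁..M₃: k=1: 0+3025+30·5·121=21175; k=2: 750+0+30·5·121=18900 → min 18900 | M₂..M₄: k=2: 0+49005+5·5·81=51030; k=3: 3025+0+5·121·81=52030 → min 51030.
Top-level splits: k=1: (M₁..M₁)·(M₂..M₄) → 0+51030+30·5·81 = 63180; k=2: (M₁..M₂)·(M₃..M₄) → 750+49005+30·5·81 = 61905; k=3: (M₁..M₃)·(M₄..M₄) → 18900+0+30·121·81 = 312930.
Best split is after M₂, i.e. k = 2.

2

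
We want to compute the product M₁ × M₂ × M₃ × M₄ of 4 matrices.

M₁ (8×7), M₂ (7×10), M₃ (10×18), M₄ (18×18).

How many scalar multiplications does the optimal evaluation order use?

4536

Adjacent pairs: M₁M₂ = 8·7·10 = 560; M₂M₃ = 7·10·18 = 1260; M₃M₄ = 10·18·18 = 3240.
Length 3: M₁..M₃: k=1: 0+1260+8·7·18=2268; k=2: 560+0+8·10·18=2000 → min 2000 | M₂..M₄: k=2: 0+3240+7·10·18=4500; k=3: 1260+0+7·18·18=3528 → min 3528.
Length 4: M₁..M₄: k=1: 0+3528+8·7·18=4536; k=2: 560+3240+8·10·18=5240; k=3: 2000+0+8·18·18=4592 → min 4536.
Optimal order: (M₁ × ((M₂ × M₃) × M₄)) with cost 4536.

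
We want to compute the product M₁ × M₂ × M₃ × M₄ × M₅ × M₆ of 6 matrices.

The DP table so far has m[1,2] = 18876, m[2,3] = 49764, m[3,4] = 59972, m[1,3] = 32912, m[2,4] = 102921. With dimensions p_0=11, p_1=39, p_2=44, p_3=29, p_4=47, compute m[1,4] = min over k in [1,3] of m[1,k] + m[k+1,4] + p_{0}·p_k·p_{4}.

47905

m[1,4] = min over k∈[1,3] of m[1,k]+m[k+1,4]+p_{0}·p_k·p_{4}.
k=1: 0 + 102921 + 11·39·47 = 123084; k=2: 18876 + 59972 + 11·44·47 = 101596; k=3: 32912 + 0 + 11·29·47 = 47905.
Minimum: 47905 at k=3.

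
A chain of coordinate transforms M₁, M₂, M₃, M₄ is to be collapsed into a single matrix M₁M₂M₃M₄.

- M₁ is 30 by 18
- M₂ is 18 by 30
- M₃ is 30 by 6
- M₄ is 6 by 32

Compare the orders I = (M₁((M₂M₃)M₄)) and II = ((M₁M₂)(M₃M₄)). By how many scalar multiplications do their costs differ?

26784

Order I = (M₁((M₂M₃)M₄)): (M₂M₃): 18×30 by 30×6 → 18×6, cost 18·30·6 = 3240; ((M₂M₃)M₄): 18×6 by 6×32 → 18×32, cost 18·6·32 = 3456; cumulative 6696; (M₁((M₂M₃)M₄)): 30×18 by 18×32 → 30×32, cost 30·18·32 = 17280; cumulative 23976. Total 23976.
Order II = ((M₁M₂)(M₃M₄)): (M₁M₂): 30×18 by 18×30 → 30×30, cost 30·18·30 = 16200; (M₃M₄): 30×6 by 6×32 → 30×32, cost 30·6·32 = 5760; ((M₁M₂)(M₃M₄)): 30×30 by 30×32 → 30×32, cost 30·30·32 = 28800; cumulative 50760. Total 50760.
Difference: |23976 − 50760| = 26784.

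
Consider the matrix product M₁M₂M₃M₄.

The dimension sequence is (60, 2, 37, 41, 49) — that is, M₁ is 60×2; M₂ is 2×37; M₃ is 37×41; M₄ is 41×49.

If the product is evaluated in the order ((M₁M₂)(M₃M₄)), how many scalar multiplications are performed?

(M₁M₂): 60×2 by 2×37 → 60×37, cost 60·2·37 = 4440
(M₃M₄): 37×41 by 41×49 → 37×49, cost 37·41·49 = 74333
((M₁M₂)(M₃M₄)): 60×37 by 37×49 → 60×49, cost 60·37·49 = 108780; cumulative 187553
Total: 187553 scalar multiplications.

187553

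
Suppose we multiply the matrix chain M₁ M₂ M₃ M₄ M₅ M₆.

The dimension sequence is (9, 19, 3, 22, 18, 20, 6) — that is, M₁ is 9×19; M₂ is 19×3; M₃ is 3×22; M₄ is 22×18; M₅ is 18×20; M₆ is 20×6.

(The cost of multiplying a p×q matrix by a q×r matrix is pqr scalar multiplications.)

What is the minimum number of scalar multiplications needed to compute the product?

3303

Adjacent pairs: M₁M₂ = 9·19·3 = 513; M₂M₃ = 19·3·22 = 1254; M₃M₄ = 3·22·18 = 1188; M₄M₅ = 22·18·20 = 7920; M₅M₆ = 18·20·6 = 2160.
Length 3: M₁..M₃: k=1: 0+1254+9·19·22=5016; k=2: 513+0+9·3·22=1107 → min 1107 | M₂..M₄: k=2: 0+1188+19·3·18=2214; k=3: 1254+0+19·22·18=8778 → min 2214 | M₃..M₅: k=3: 0+7920+3·22·20=9240; k=4: 1188+0+3·18·20=2268 → min 2268 | M₄..M₆: k=4: 0+2160+22·18·6=4536; k=5: 7920+0+22·20·6=10560 → min 4536.
Length 4: M₁..M₄: k=1: 0+2214+9·19·18=5292; k=2: 513+1188+9·3·18=2187; k=3: 1107+0+9·22·18=4671 → min 2187 | M₂..M₅: k=2: 0+2268+19·3·20=3408; k=3: 1254+7920+19·22·20=17534; k=4: 2214+0+19·18·20=9054 → min 3408 | M₃..M₆: k=3: 0+4536+3·22·6=4932; k=4: 1188+2160+3·18·6=3672; k=5: 2268+0+3·20·6=2628 → min 2628.
Length 5: M₁..M₅: k=1: 0+3408+9·19·20=6828; k=2: 513+2268+9·3·20=3321; k=3: 1107+7920+9·22·20=12987; k=4: 2187+0+9·18·20=5427 → min 3321 | M₂..M₆: k=2: 0+2628+19·3·6=2970; k=3: 1254+4536+19·22·6=8298; k=4: 2214+2160+19·18·6=6426; k=5: 3408+0+19·20·6=5688 → min 2970.
Length 6: M₁..M₆: k=1: 0+2970+9·19·6=3996; k=2: 513+2628+9·3·6=3303; k=3: 1107+4536+9·22·6=6831; k=4: 2187+2160+9·18·6=5319; k=5: 3321+0+9·20·6=4401 → min 3303.
Optimal order: ((M₁ M₂) (((M₃ M₄) M₅) M₆)) with cost 3303.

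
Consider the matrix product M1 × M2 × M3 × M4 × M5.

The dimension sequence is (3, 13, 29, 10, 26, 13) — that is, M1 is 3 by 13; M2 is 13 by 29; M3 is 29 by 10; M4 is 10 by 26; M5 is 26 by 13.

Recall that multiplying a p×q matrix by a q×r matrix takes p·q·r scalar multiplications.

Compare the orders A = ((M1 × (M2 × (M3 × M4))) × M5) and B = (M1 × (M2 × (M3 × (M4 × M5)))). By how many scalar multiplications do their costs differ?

6812

Order A = ((M1 × (M2 × (M3 × M4))) × M5): (M3 × M4): 29×10 by 10×26 → 29×26, cost 29·10·26 = 7540; (M2 × (M3 × M4)): 13×29 by 29×26 → 13×26, cost 13·29·26 = 9802; cumulative 17342; (M1 × (M2 × (M3 × M4))): 3×13 by 13×26 → 3×26, cost 3·13·26 = 1014; cumulative 18356; ((M1 × (M2 × (M3 × M4))) × M5): 3×26 by 26×13 → 3×13, cost 3·26·13 = 1014; cumulative 19370. Total 19370.
Order B = (M1 × (M2 × (M3 × (M4 × M5)))): (M4 × M5): 10×26 by 26×13 → 10×13, cost 10·26·13 = 3380; (M3 × (M4 × M5)): 29×10 by 10×13 → 29×13, cost 29·10·13 = 3770; cumulative 7150; (M2 × (M3 × (M4 × M5))): 13×29 by 29×13 → 13×13, cost 13·29·13 = 4901; cumulative 12051; (M1 × (M2 × (M3 × (M4 × M5)))): 3×13 by 13×13 → 3×13, cost 3·13·13 = 507; cumulative 12558. Total 12558.
Difference: |19370 − 12558| = 6812.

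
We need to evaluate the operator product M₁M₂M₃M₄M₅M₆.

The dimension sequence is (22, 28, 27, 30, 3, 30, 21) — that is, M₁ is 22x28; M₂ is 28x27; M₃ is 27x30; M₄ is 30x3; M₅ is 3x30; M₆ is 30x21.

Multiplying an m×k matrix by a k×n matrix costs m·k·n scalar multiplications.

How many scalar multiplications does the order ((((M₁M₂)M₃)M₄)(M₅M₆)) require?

(M₁M₂): 22×28 by 28×27 → 22×27, cost 22·28·27 = 16632
((M₁M₂)M₃): 22×27 by 27×30 → 22×30, cost 22·27·30 = 17820; cumulative 34452
(((M₁M₂)M₃)M₄): 22×30 by 30×3 → 22×3, cost 22·30·3 = 1980; cumulative 36432
(M₅M₆): 3×30 by 30×21 → 3×21, cost 3·30·21 = 1890
((((M₁M₂)M₃)M₄)(M₅M₆)): 22×3 by 3×21 → 22×21, cost 22·3·21 = 1386; cumulative 39708
Total: 39708 scalar multiplications.

39708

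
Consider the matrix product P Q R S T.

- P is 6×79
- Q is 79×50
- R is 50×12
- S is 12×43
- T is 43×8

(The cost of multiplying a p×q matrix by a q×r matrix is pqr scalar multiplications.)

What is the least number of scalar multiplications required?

Adjacent pairs: PQ = 6·79·50 = 23700; QR = 79·50·12 = 47400; RS = 50·12·43 = 25800; ST = 12·43·8 = 4128.
Length 3: P..R: k=1: 0+47400+6·79·12=53088; k=2: 23700+0+6·50·12=27300 → min 27300 | Q..S: k=2: 0+25800+79·50·43=195650; k=3: 47400+0+79·12·43=88164 → min 88164 | R..T: k=3: 0+4128+50·12·8=8928; k=4: 25800+0+50·43·8=43000 → min 8928.
Length 4: P..S: k=1: 0+88164+6·79·43=108546; k=2: 23700+25800+6·50·43=62400; k=3: 27300+0+6·12·43=30396 → min 30396 | Q..T: k=2: 0+8928+79·50·8=40528; k=3: 47400+4128+79·12·8=59112; k=4: 88164+0+79·43·8=115340 → min 40528.
Length 5: P..T: k=1: 0+40528+6·79·8=44320; k=2: 23700+8928+6·50·8=35028; k=3: 27300+4128+6·12·8=32004; k=4: 30396+0+6·43·8=32460 → min 32004.
Optimal order: (((P Q) R) (S T)) with cost 32004.

32004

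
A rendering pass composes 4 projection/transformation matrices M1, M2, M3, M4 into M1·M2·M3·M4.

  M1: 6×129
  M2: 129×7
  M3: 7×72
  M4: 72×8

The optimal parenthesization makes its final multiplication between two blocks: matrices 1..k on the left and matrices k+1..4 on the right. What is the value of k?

2

Adjacent pairs: M1M2 = 6·129·7 = 5418; M2M3 = 129·7·72 = 65016; M3M4 = 7·72·8 = 4032.
Length 3: M1..M3: k=1: 0+65016+6·129·72=120744; k=2: 5418+0+6·7·72=8442 → min 8442 | M2..M4: k=2: 0+4032+129·7·8=11256; k=3: 65016+0+129·72·8=139320 → min 11256.
Top-level splits: k=1: (M1..M1)·(M2..M4) → 0+11256+6·129·8 = 17448; k=2: (M1..M2)·(M3..M4) → 5418+4032+6·7·8 = 9786; k=3: (M1..M3)·(M4..M4) → 8442+0+6·72·8 = 11898.
Best split is after M2, i.e. k = 2.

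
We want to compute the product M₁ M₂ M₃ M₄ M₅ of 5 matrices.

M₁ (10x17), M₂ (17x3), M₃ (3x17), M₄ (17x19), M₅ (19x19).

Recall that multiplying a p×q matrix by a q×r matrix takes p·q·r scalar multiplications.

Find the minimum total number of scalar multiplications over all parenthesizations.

3132

Adjacent pairs: M₁M₂ = 10·17·3 = 510; M₂M₃ = 17·3·17 = 867; M₃M₄ = 3·17·19 = 969; M₄M₅ = 17·19·19 = 6137.
Length 3: M₁..M₃: k=1: 0+867+10·17·17=3757; k=2: 510+0+10·3·17=1020 → min 1020 | M₂..M₄: k=2: 0+969+17·3·19=1938; k=3: 867+0+17·17·19=6358 → min 1938 | M₃..M₅: k=3: 0+6137+3·17·19=7106; k=4: 969+0+3·19·19=2052 → min 2052.
Length 4: M₁..M₄: k=1: 0+1938+10·17·19=5168; k=2: 510+969+10·3·19=2049; k=3: 1020+0+10·17·19=4250 → min 2049 | M₂..M₅: k=2: 0+2052+17·3·19=3021; k=3: 867+6137+17·17·19=12495; k=4: 1938+0+17·19·19=8075 → min 3021.
Length 5: M₁..M₅: k=1: 0+3021+10·17·19=6251; k=2: 510+2052+10·3·19=3132; k=3: 1020+6137+10·17·19=10387; k=4: 2049+0+10·19·19=5659 → min 3132.
Optimal order: ((M₁ M₂) ((M₃ M₄) M₅)) with cost 3132.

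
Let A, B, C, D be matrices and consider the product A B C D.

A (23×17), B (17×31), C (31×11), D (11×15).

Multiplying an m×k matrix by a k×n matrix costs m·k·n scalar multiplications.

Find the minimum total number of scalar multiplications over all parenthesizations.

Adjacent pairs: AB = 23·17·31 = 12121; BC = 17·31·11 = 5797; CD = 31·11·15 = 5115.
Length 3: A..C: k=1: 0+5797+23·17·11=10098; k=2: 12121+0+23·31·11=19964 → min 10098 | B..D: k=2: 0+5115+17·31·15=13020; k=3: 5797+0+17·11·15=8602 → min 8602.
Length 4: A..D: k=1: 0+8602+23·17·15=14467; k=2: 12121+5115+23·31·15=27931; k=3: 10098+0+23·11·15=13893 → min 13893.
Optimal order: ((A (B C)) D) with cost 13893.

13893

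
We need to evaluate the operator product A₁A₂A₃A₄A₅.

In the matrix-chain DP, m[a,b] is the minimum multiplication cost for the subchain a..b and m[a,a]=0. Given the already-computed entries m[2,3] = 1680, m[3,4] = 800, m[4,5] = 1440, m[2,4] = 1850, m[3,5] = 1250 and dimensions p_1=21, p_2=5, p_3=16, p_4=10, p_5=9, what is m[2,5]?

m[2,5] = min over k∈[2,4] of m[2,k]+m[k+1,5]+p_{1}·p_k·p_{5}.
k=2: 0 + 1250 + 21·5·9 = 2195; k=3: 1680 + 1440 + 21·16·9 = 6144; k=4: 1850 + 0 + 21·10·9 = 3740.
Minimum: 2195 at k=2.

2195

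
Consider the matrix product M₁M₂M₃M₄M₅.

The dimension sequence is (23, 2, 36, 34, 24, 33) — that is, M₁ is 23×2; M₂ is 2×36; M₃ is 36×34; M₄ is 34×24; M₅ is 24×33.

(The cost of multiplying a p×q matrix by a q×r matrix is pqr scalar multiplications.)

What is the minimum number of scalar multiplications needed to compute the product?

Adjacent pairs: M₁M₂ = 23·2·36 = 1656; M₂M₃ = 2·36·34 = 2448; M₃M₄ = 36·34·24 = 29376; M₄M₅ = 34·24·33 = 26928.
Length 3: M₁..M₃: k=1: 0+2448+23·2·34=4012; k=2: 1656+0+23·36·34=29808 → min 4012 | M₂..M₄: k=2: 0+29376+2·36·24=31104; k=3: 2448+0+2·34·24=4080 → min 4080 | M₃..M₅: k=3: 0+26928+36·34·33=67320; k=4: 29376+0+36·24·33=57888 → min 57888.
Length 4: M₁..M₄: k=1: 0+4080+23·2·24=5184; k=2: 1656+29376+23·36·24=50904; k=3: 4012+0+23·34·24=22780 → min 5184 | M₂..M₅: k=2: 0+57888+2·36·33=60264; k=3: 2448+26928+2·34·33=31620; k=4: 4080+0+2·24·33=5664 → min 5664.
Length 5: M₁..M₅: k=1: 0+5664+23·2·33=7182; k=2: 1656+57888+23·36·33=86868; k=3: 4012+26928+23·34·33=56746; k=4: 5184+0+23·24·33=23400 → min 7182.
Optimal order: (M₁(((M₂M₃)M₄)M₅)) with cost 7182.

7182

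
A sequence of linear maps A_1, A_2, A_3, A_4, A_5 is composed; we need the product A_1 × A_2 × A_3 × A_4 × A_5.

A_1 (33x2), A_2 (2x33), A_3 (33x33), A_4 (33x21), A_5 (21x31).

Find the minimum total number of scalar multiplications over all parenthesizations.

6912

Adjacent pairs: A_1A_2 = 33·2·33 = 2178; A_2A_3 = 2·33·33 = 2178; A_3A_4 = 33·33·21 = 22869; A_4A_5 = 33·21·31 = 21483.
Length 3: A_1..A_3: k=1: 0+2178+33·2·33=4356; k=2: 2178+0+33·33·33=38115 → min 4356 | A_2..A_4: k=2: 0+22869+2·33·21=24255; k=3: 2178+0+2·33·21=3564 → min 3564 | A_3..A_5: k=3: 0+21483+33·33·31=55242; k=4: 22869+0+33·21·31=44352 → min 44352.
Length 4: A_1..A_4: k=1: 0+3564+33·2·21=4950; k=2: 2178+22869+33·33·21=47916; k=3: 4356+0+33·33·21=27225 → min 4950 | A_2..A_5: k=2: 0+44352+2·33·31=46398; k=3: 2178+21483+2·33·31=25707; k=4: 3564+0+2·21·31=4866 → min 4866.
Length 5: A_1..A_5: k=1: 0+4866+33·2·31=6912; k=2: 2178+44352+33·33·31=80289; k=3: 4356+21483+33·33·31=59598; k=4: 4950+0+33·21·31=26433 → min 6912.
Optimal order: (A_1 × (((A_2 × A_3) × A_4) × A_5)) with cost 6912.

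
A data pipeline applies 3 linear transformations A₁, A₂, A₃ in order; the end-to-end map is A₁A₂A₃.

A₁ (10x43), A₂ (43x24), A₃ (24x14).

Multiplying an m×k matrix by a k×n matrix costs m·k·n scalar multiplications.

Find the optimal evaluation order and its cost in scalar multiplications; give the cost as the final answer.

(A₁(A₂A₃)): cost 20468.
((A₁A₂)A₃): cost 13680.
Optimal: ((A₁A₂)A₃) with cost 13680.

13680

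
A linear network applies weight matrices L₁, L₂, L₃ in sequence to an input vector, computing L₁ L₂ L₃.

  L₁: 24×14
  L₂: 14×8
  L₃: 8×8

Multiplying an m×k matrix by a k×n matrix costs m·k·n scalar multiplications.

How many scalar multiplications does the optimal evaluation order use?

3584

Order (L₁ (L₂ L₃)): (L₂ L₃): 14×8 by 8×8 → 14×8, cost 14·8·8 = 896; (L₁ (L₂ L₃)): 24×14 by 14×8 → 24×8, cost 24·14·8 = 2688; cumulative 3584. Total 3584.
Order ((L₁ L₂) L₃): (L₁ L₂): 24×14 by 14×8 → 24×8, cost 24·14·8 = 2688; ((L₁ L₂) L₃): 24×8 by 8×8 → 24×8, cost 24·8·8 = 1536; cumulative 4224. Total 4224.
Minimum: 3584.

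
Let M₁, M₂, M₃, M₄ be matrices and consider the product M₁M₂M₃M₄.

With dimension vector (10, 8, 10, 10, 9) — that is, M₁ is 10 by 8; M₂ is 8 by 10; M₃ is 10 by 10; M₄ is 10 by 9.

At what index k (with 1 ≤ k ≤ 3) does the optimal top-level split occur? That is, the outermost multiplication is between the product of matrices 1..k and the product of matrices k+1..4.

Adjacent pairs: M₁M₂ = 10·8·10 = 800; M₂M₃ = 8·10·10 = 800; M₃M₄ = 10·10·9 = 900.
Length 3: M₁..M₃: k=1: 0+800+10·8·10=1600; k=2: 800+0+10·10·10=1800 → min 1600 | M₂..M₄: k=2: 0+900+8·10·9=1620; k=3: 800+0+8·10·9=1520 → min 1520.
Top-level splits: k=1: (M₁..M₁)·(M₂..M₄) → 0+1520+10·8·9 = 2240; k=2: (M₁..M₂)·(M₃..M₄) → 800+900+10·10·9 = 2600; k=3: (M₁..M₃)·(M₄..M₄) → 1600+0+10·10·9 = 2500.
Best split is after M₁, i.e. k = 1.

1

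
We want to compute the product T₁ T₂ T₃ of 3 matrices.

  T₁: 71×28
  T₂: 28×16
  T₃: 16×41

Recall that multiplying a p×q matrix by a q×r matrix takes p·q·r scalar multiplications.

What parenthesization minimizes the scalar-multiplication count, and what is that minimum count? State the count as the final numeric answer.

78384

(T₁ (T₂ T₃)): cost 99876.
((T₁ T₂) T₃): cost 78384.
Optimal: ((T₁ T₂) T₃) with cost 78384.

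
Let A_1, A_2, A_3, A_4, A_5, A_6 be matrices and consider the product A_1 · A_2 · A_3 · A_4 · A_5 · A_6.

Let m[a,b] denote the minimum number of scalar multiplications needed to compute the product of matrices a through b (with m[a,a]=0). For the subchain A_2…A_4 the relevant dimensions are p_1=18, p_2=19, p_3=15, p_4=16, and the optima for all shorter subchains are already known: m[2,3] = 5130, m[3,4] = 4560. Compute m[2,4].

m[2,4] = min over k∈[2,3] of m[2,k]+m[k+1,4]+p_{1}·p_k·p_{4}.
k=2: 0 + 4560 + 18·19·16 = 10032; k=3: 5130 + 0 + 18·15·16 = 9450.
Minimum: 9450 at k=3.

9450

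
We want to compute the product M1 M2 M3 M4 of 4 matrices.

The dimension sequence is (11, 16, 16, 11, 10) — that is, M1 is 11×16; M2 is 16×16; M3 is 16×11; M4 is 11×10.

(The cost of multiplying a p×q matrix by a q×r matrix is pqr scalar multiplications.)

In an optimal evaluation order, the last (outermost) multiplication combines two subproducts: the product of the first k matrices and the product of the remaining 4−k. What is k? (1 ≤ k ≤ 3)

3

Adjacent pairs: M1M2 = 11·16·16 = 2816; M2M3 = 16·16·11 = 2816; M3M4 = 16·11·10 = 1760.
Length 3: M1..M3: k=1: 0+2816+11·16·11=4752; k=2: 2816+0+11·16·11=4752 → min 4752 | M2..M4: k=2: 0+1760+16·16·10=4320; k=3: 2816+0+16·11·10=4576 → min 4320.
Top-level splits: k=1: (M1..M1)·(M2..M4) → 0+4320+11·16·10 = 6080; k=2: (M1..M2)·(M3..M4) → 2816+1760+11·16·10 = 6336; k=3: (M1..M3)·(M4..M4) → 4752+0+11·11·10 = 5962.
Best split is after M3, i.e. k = 3.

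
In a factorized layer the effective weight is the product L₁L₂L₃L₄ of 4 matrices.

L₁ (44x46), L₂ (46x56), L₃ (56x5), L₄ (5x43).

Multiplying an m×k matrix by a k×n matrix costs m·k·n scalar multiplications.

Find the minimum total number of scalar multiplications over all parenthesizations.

Adjacent pairs: L₁L₂ = 44·46·56 = 113344; L₂L₃ = 46·56·5 = 12880; L₃L₄ = 56·5·43 = 12040.
Length 3: L₁..L₃: k=1: 0+12880+44·46·5=23000; k=2: 113344+0+44·56·5=125664 → min 23000 | L₂..L₄: k=2: 0+12040+46·56·43=122808; k=3: 12880+0+46·5·43=22770 → min 22770.
Length 4: L₁..L₄: k=1: 0+22770+44·46·43=109802; k=2: 113344+12040+44·56·43=231336; k=3: 23000+0+44·5·43=32460 → min 32460.
Optimal order: ((L₁(L₂L₃))L₄) with cost 32460.

32460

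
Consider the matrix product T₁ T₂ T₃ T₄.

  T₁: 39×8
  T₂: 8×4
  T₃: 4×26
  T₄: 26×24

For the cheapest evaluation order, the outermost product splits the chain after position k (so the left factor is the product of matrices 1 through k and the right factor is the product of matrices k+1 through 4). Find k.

Adjacent pairs: T₁T₂ = 39·8·4 = 1248; T₂T₃ = 8·4·26 = 832; T₃T₄ = 4·26·24 = 2496.
Length 3: T₁..T₃: k=1: 0+832+39·8·26=8944; k=2: 1248+0+39·4·26=5304 → min 5304 | T₂..T₄: k=2: 0+2496+8·4·24=3264; k=3: 832+0+8·26·24=5824 → min 3264.
Top-level splits: k=1: (T₁..T₁)·(T₂..T₄) → 0+3264+39·8·24 = 10752; k=2: (T₁..T₂)·(T₃..T₄) → 1248+2496+39·4·24 = 7488; k=3: (T₁..T₃)·(T₄..T₄) → 5304+0+39·26·24 = 29640.
Best split is after T₂, i.e. k = 2.

2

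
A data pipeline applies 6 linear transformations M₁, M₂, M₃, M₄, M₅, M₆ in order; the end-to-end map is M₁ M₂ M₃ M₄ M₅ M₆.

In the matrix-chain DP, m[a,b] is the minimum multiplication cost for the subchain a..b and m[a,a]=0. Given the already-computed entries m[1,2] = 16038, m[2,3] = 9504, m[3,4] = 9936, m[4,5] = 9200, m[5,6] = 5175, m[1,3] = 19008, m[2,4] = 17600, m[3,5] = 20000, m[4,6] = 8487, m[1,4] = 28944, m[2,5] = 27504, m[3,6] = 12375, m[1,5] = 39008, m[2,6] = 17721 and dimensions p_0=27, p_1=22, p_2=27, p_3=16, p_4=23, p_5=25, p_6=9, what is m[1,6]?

23067

m[1,6] = min over k∈[1,5] of m[1,k]+m[k+1,6]+p_{0}·p_k·p_{6}.
k=1: 0 + 17721 + 27·22·9 = 23067; k=2: 16038 + 12375 + 27·27·9 = 34974; k=3: 19008 + 8487 + 27·16·9 = 31383; k=4: 28944 + 5175 + 27·23·9 = 39708; k=5: 39008 + 0 + 27·25·9 = 45083.
Minimum: 23067 at k=1.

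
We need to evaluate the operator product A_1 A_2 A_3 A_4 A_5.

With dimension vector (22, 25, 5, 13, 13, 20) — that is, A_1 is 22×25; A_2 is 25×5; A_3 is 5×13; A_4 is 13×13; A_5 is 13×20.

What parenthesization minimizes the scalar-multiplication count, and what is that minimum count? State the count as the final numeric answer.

7095

Adjacent pairs: A_1A_2 = 22·25·5 = 2750; A_2A_3 = 25·5·13 = 1625; A_3A_4 = 5·13·13 = 845; A_4A_5 = 13·13·20 = 3380.
Length 3: A_1..A_3: k=1: 0+1625+22·25·13=8775; k=2: 2750+0+22·5·13=4180 → min 4180 | A_2..A_4: k=2: 0+845+25·5·13=2470; k=3: 1625+0+25·13·13=5850 → min 2470 | A_3..A_5: k=3: 0+3380+5·13·20=4680; k=4: 845+0+5·13·20=2145 → min 2145.
Length 4: A_1..A_4: k=1: 0+2470+22·25·13=9620; k=2: 2750+845+22·5·13=5025; k=3: 4180+0+22·13·13=7898 → min 5025 | A_2..A_5: k=2: 0+2145+25·5·20=4645; k=3: 1625+3380+25·13·20=11505; k=4: 2470+0+25·13·20=8970 → min 4645.
Length 5: A_1..A_5: k=1: 0+4645+22·25·20=15645; k=2: 2750+2145+22·5·20=7095; k=3: 4180+3380+22·13·20=13280; k=4: 5025+0+22·13·20=10745 → min 7095.
Optimal parenthesization: ((A_1 A_2) ((A_3 A_4) A_5)) with cost 7095.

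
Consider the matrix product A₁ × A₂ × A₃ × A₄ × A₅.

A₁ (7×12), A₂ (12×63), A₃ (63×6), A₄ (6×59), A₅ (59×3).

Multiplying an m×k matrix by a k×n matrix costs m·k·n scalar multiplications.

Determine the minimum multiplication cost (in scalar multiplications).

Adjacent pairs: A₁A₂ = 7·12·63 = 5292; A₂A₃ = 12·63·6 = 4536; A₃A₄ = 63·6·59 = 22302; A₄A₅ = 6·59·3 = 1062.
Length 3: A₁..A₃: k=1: 0+4536+7·12·6=5040; k=2: 5292+0+7·63·6=7938 → min 5040 | A₂..A₄: k=2: 0+22302+12·63·59=66906; k=3: 4536+0+12·6·59=8784 → min 8784 | A₃..A₅: k=3: 0+1062+63·6·3=2196; k=4: 22302+0+63·59·3=33453 → min 2196.
Length 4: A₁..A₄: k=1: 0+8784+7·12·59=13740; k=2: 5292+22302+7·63·59=53613; k=3: 5040+0+7·6·59=7518 → min 7518 | A₂..A₅: k=2: 0+2196+12·63·3=4464; k=3: 4536+1062+12·6·3=5814; k=4: 8784+0+12·59·3=10908 → min 4464.
Length 5: A₁..A₅: k=1: 0+4464+7·12·3=4716; k=2: 5292+2196+7·63·3=8811; k=3: 5040+1062+7·6·3=6228; k=4: 7518+0+7·59·3=8757 → min 4716.
Optimal order: (A₁ × (A₂ × (A₃ × (A₄ × A₅)))) with cost 4716.

4716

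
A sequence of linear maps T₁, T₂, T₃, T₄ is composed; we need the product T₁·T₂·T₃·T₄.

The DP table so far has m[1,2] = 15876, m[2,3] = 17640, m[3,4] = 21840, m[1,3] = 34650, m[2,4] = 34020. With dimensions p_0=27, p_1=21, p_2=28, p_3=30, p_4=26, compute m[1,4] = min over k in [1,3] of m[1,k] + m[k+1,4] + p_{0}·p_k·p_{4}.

48762

m[1,4] = min over k∈[1,3] of m[1,k]+m[k+1,4]+p_{0}·p_k·p_{4}.
k=1: 0 + 34020 + 27·21·26 = 48762; k=2: 15876 + 21840 + 27·28·26 = 57372; k=3: 34650 + 0 + 27·30·26 = 55710.
Minimum: 48762 at k=1.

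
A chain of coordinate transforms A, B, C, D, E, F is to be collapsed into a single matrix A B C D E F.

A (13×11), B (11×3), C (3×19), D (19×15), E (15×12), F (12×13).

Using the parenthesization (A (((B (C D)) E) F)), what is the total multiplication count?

(C D): 3×19 by 19×15 → 3×15, cost 3·19·15 = 855
(B (C D)): 11×3 by 3×15 → 11×15, cost 11·3·15 = 495; cumulative 1350
((B (C D)) E): 11×15 by 15×12 → 11×12, cost 11·15·12 = 1980; cumulative 3330
(((B (C D)) E) F): 11×12 by 12×13 → 11×13, cost 11·12·13 = 1716; cumulative 5046
(A (((B (C D)) E) F)): 13×11 by 11×13 → 13×13, cost 13·11·13 = 1859; cumulative 6905
Total: 6905 scalar multiplications.

6905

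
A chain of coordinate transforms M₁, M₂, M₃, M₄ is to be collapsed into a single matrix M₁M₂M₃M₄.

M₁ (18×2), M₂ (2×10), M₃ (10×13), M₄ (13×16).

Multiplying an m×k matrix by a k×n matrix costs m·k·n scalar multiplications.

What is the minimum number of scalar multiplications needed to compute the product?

1252

Adjacent pairs: M₁M₂ = 18·2·10 = 360; M₂M₃ = 2·10·13 = 260; M₃M₄ = 10·13·16 = 2080.
Length 3: M₁..M₃: k=1: 0+260+18·2·13=728; k=2: 360+0+18·10·13=2700 → min 728 | M₂..M₄: k=2: 0+2080+2·10·16=2400; k=3: 260+0+2·13·16=676 → min 676.
Length 4: M₁..M₄: k=1: 0+676+18·2·16=1252; k=2: 360+2080+18·10·16=5320; k=3: 728+0+18·13·16=4472 → min 1252.
Optimal order: (M₁((M₂M₃)M₄)) with cost 1252.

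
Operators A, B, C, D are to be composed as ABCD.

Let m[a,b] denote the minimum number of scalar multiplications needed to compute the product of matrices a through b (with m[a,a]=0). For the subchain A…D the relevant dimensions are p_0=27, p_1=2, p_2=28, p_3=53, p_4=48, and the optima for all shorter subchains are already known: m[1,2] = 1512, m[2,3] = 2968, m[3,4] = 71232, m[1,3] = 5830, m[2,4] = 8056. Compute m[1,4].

10648

m[1,4] = min over k∈[1,3] of m[1,k]+m[k+1,4]+p_{0}·p_k·p_{4}.
k=1: 0 + 8056 + 27·2·48 = 10648; k=2: 1512 + 71232 + 27·28·48 = 109032; k=3: 5830 + 0 + 27·53·48 = 74518.
Minimum: 10648 at k=1.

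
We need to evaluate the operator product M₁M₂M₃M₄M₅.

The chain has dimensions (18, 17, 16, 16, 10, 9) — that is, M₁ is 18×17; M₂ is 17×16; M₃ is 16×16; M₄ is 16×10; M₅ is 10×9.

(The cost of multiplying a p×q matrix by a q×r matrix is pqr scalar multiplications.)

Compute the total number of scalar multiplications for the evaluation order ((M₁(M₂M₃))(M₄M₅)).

(M₂M₃): 17×16 by 16×16 → 17×16, cost 17·16·16 = 4352
(M₁(M₂M₃)): 18×17 by 17×16 → 18×16, cost 18·17·16 = 4896; cumulative 9248
(M₄M₅): 16×10 by 10×9 → 16×9, cost 16·10·9 = 1440
((M₁(M₂M₃))(M₄M₅)): 18×16 by 16×9 → 18×9, cost 18·16·9 = 2592; cumulative 13280
Total: 13280 scalar multiplications.

13280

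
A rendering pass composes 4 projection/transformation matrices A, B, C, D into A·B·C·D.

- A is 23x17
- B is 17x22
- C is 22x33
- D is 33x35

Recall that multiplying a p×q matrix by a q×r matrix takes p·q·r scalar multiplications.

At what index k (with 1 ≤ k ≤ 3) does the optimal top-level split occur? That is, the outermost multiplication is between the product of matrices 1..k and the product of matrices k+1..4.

1

Adjacent pairs: AB = 23·17·22 = 8602; BC = 17·22·33 = 12342; CD = 22·33·35 = 25410.
Length 3: A..C: k=1: 0+12342+23·17·33=25245; k=2: 8602+0+23·22·33=25300 → min 25245 | B..D: k=2: 0+25410+17·22·35=38500; k=3: 12342+0+17·33·35=31977 → min 31977.
Top-level splits: k=1: (A..A)·(B..D) → 0+31977+23·17·35 = 45662; k=2: (A..B)·(C..D) → 8602+25410+23·22·35 = 51722; k=3: (A..C)·(D..D) → 25245+0+23·33·35 = 51810.
Best split is after A, i.e. k = 1.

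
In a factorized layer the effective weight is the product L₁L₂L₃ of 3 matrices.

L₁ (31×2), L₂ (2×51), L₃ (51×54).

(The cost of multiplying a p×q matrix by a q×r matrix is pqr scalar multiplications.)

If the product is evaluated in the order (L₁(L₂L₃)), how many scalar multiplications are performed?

8856

(L₂L₃): 2×51 by 51×54 → 2×54, cost 2·51·54 = 5508
(L₁(L₂L₃)): 31×2 by 2×54 → 31×54, cost 31·2·54 = 3348; cumulative 8856
Total: 8856 scalar multiplications.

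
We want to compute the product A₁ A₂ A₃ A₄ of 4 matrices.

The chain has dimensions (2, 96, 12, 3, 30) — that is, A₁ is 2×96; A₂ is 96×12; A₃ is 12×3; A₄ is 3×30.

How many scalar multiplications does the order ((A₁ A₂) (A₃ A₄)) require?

4104

(A₁ A₂): 2×96 by 96×12 → 2×12, cost 2·96·12 = 2304
(A₃ A₄): 12×3 by 3×30 → 12×30, cost 12·3·30 = 1080
((A₁ A₂) (A₃ A₄)): 2×12 by 12×30 → 2×30, cost 2·12·30 = 720; cumulative 4104
Total: 4104 scalar multiplications.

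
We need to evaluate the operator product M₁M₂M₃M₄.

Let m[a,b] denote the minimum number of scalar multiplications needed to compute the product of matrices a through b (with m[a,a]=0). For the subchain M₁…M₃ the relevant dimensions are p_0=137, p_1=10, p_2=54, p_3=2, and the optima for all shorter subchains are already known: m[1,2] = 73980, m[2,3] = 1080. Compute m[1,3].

m[1,3] = min over k∈[1,2] of m[1,k]+m[k+1,3]+p_{0}·p_k·p_{3}.
k=1: 0 + 1080 + 137·10·2 = 3820; k=2: 73980 + 0 + 137·54·2 = 88776.
Minimum: 3820 at k=1.

3820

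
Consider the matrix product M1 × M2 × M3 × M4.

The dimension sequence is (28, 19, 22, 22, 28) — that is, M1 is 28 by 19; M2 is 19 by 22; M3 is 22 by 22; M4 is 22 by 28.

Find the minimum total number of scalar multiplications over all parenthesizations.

35796

Adjacent pairs: M1M2 = 28·19·22 = 11704; M2M3 = 19·22·22 = 9196; M3M4 = 22·22·28 = 13552.
Length 3: M1..M3: k=1: 0+9196+28·19·22=20900; k=2: 11704+0+28·22·22=25256 → min 20900 | M2..M4: k=2: 0+13552+19·22·28=25256; k=3: 9196+0+19·22·28=20900 → min 20900.
Length 4: M1..M4: k=1: 0+20900+28·19·28=35796; k=2: 11704+13552+28·22·28=42504; k=3: 20900+0+28·22·28=38148 → min 35796.
Optimal order: (M1 × ((M2 × M3) × M4)) with cost 35796.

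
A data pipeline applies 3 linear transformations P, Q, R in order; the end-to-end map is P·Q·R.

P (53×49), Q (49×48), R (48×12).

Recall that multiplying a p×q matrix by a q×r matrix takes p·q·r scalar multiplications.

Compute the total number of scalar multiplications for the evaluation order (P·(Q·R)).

(Q·R): 49×48 by 48×12 → 49×12, cost 49·48·12 = 28224
(P·(Q·R)): 53×49 by 49×12 → 53×12, cost 53·49·12 = 31164; cumulative 59388
Total: 59388 scalar multiplications.

59388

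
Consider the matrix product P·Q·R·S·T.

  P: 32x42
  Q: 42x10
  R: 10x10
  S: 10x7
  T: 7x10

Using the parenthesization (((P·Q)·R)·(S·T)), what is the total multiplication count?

20540

(P·Q): 32×42 by 42×10 → 32×10, cost 32·42·10 = 13440
((P·Q)·R): 32×10 by 10×10 → 32×10, cost 32·10·10 = 3200; cumulative 16640
(S·T): 10×7 by 7×10 → 10×10, cost 10·7·10 = 700
(((P·Q)·R)·(S·T)): 32×10 by 10×10 → 32×10, cost 32·10·10 = 3200; cumulative 20540
Total: 20540 scalar multiplications.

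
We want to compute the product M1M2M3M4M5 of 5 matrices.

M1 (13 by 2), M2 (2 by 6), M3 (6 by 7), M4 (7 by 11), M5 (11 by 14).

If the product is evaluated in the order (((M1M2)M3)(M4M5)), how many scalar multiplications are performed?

(M1M2): 13×2 by 2×6 → 13×6, cost 13·2·6 = 156
((M1M2)M3): 13×6 by 6×7 → 13×7, cost 13·6·7 = 546; cumulative 702
(M4M5): 7×11 by 11×14 → 7×14, cost 7·11·14 = 1078
(((M1M2)M3)(M4M5)): 13×7 by 7×14 → 13×14, cost 13·7·14 = 1274; cumulative 3054
Total: 3054 scalar multiplications.

3054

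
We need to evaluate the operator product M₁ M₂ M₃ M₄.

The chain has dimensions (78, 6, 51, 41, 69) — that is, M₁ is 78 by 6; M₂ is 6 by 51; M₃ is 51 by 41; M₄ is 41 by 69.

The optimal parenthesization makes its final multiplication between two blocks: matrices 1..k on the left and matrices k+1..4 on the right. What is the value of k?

1

Adjacent pairs: M₁M₂ = 78·6·51 = 23868; M₂M₃ = 6·51·41 = 12546; M₃M₄ = 51·41·69 = 144279.
Length 3: M₁..M₃: k=1: 0+12546+78·6·41=31734; k=2: 23868+0+78·51·41=186966 → min 31734 | M₂..M₄: k=2: 0+144279+6·51·69=165393; k=3: 12546+0+6·41·69=29520 → min 29520.
Top-level splits: k=1: (M₁..M₁)·(M₂..M₄) → 0+29520+78·6·69 = 61812; k=2: (M₁..M₂)·(M₃..M₄) → 23868+144279+78·51·69 = 442629; k=3: (M₁..M₃)·(M₄..M₄) → 31734+0+78·41·69 = 252396.
Best split is after M₁, i.e. k = 1.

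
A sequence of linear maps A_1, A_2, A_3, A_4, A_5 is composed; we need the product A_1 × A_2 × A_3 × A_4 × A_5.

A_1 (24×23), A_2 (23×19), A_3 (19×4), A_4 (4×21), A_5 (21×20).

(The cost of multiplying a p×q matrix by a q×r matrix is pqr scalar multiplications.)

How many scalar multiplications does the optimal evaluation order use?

Adjacent pairs: A_1A_2 = 24·23·19 = 10488; A_2A_3 = 23·19·4 = 1748; A_3A_4 = 19·4·21 = 1596; A_4A_5 = 4·21·20 = 1680.
Length 3: A_1..A_3: k=1: 0+1748+24·23·4=3956; k=2: 10488+0+24·19·4=12312 → min 3956 | A_2..A_4: k=2: 0+1596+23·19·21=10773; k=3: 1748+0+23·4·21=3680 → min 3680 | A_3..A_5: k=3: 0+1680+19·4·20=3200; k=4: 1596+0+19·21·20=9576 → min 3200.
Length 4: A_1..A_4: k=1: 0+3680+24·23·21=15272; k=2: 10488+1596+24·19·21=21660; k=3: 3956+0+24·4·21=5972 → min 5972 | A_2..A_5: k=2: 0+3200+23·19·20=11940; k=3: 1748+1680+23·4·20=5268; k=4: 3680+0+23·21·20=13340 → min 5268.
Length 5: A_1..A_5: k=1: 0+5268+24·23·20=16308; k=2: 10488+3200+24·19·20=22808; k=3: 3956+1680+24·4·20=7556; k=4: 5972+0+24·21·20=16052 → min 7556.
Optimal order: ((A_1 × (A_2 × A_3)) × (A_4 × A_5)) with cost 7556.

7556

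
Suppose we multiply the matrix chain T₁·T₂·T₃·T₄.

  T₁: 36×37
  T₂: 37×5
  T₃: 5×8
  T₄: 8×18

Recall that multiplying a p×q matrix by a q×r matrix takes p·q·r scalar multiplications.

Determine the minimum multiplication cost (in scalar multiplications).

Adjacent pairs: T₁T₂ = 36·37·5 = 6660; T₂T₃ = 37·5·8 = 1480; T₃T₄ = 5·8·18 = 720.
Length 3: T₁..T₃: k=1: 0+1480+36·37·8=12136; k=2: 6660+0+36·5·8=8100 → min 8100 | T₂..T₄: k=2: 0+720+37·5·18=4050; k=3: 1480+0+37·8·18=6808 → min 4050.
Length 4: T₁..T₄: k=1: 0+4050+36·37·18=28026; k=2: 6660+720+36·5·18=10620; k=3: 8100+0+36·8·18=13284 → min 10620.
Optimal order: ((T₁·T₂)·(T₃·T₄)) with cost 10620.

10620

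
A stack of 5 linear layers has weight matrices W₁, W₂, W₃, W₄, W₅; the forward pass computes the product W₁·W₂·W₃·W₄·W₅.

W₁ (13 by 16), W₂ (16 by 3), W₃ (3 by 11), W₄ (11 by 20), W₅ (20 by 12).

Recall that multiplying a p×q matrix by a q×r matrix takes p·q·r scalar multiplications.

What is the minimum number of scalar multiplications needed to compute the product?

Adjacent pairs: W₁W₂ = 13·16·3 = 624; W₂W₃ = 16·3·11 = 528; W₃W₄ = 3·11·20 = 660; W₄W₅ = 11·20·12 = 2640.
Length 3: W₁..W₃: k=1: 0+528+13·16·11=2816; k=2: 624+0+13·3·11=1053 → min 1053 | W₂..W₄: k=2: 0+660+16·3·20=1620; k=3: 528+0+16·11·20=4048 → min 1620 | W₃..W₅: k=3: 0+2640+3·11·12=3036; k=4: 660+0+3·20·12=1380 → min 1380.
Length 4: W₁..W₄: k=1: 0+1620+13·16·20=5780; k=2: 624+660+13·3·20=2064; k=3: 1053+0+13·11·20=3913 → min 2064 | W₂..W₅: k=2: 0+1380+16·3·12=1956; k=3: 528+2640+16·11·12=5280; k=4: 1620+0+16·20·12=5460 → min 1956.
Length 5: W₁..W₅: k=1: 0+1956+13·16·12=4452; k=2: 624+1380+13·3·12=2472; k=3: 1053+2640+13·11·12=5409; k=4: 2064+0+13·20·12=5184 → min 2472.
Optimal order: ((W₁·W₂)·((W₃·W₄)·W₅)) with cost 2472.

2472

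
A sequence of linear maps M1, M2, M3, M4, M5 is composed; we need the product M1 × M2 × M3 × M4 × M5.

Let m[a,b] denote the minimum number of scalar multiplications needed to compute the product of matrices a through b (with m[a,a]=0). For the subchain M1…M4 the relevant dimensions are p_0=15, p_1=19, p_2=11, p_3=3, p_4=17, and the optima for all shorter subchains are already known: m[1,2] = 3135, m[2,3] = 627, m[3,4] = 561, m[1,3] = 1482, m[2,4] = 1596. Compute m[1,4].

2247

m[1,4] = min over k∈[1,3] of m[1,k]+m[k+1,4]+p_{0}·p_k·p_{4}.
k=1: 0 + 1596 + 15·19·17 = 6441; k=2: 3135 + 561 + 15·11·17 = 6501; k=3: 1482 + 0 + 15·3·17 = 2247.
Minimum: 2247 at k=3.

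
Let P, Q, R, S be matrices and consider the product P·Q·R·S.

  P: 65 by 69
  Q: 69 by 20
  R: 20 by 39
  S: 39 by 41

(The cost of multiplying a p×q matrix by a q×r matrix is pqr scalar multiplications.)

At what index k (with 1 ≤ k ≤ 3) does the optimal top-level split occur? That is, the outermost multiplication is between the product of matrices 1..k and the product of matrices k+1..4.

Adjacent pairs: PQ = 65·69·20 = 89700; QR = 69·20·39 = 53820; RS = 20·39·41 = 31980.
Length 3: P..R: k=1: 0+53820+65·69·39=228735; k=2: 89700+0+65·20·39=140400 → min 140400 | Q..S: k=2: 0+31980+69·20·41=88560; k=3: 53820+0+69·39·41=164151 → min 88560.
Top-level splits: k=1: (P..P)·(Q..S) → 0+88560+65·69·41 = 272445; k=2: (P..Q)·(R..S) → 89700+31980+65·20·41 = 174980; k=3: (P..R)·(S..S) → 140400+0+65·39·41 = 244335.
Best split is after Q, i.e. k = 2.

2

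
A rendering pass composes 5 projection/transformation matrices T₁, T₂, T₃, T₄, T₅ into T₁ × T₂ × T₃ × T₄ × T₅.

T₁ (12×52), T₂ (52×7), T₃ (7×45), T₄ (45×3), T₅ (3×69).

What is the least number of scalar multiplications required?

Adjacent pairs: T₁T₂ = 12·52·7 = 4368; T₂T₃ = 52·7·45 = 16380; T₃T₄ = 7·45·3 = 945; T₄T₅ = 45·3·69 = 9315.
Length 3: T₁..T₃: k=1: 0+16380+12·52·45=44460; k=2: 4368+0+12·7·45=8148 → min 8148 | T₂..T₄: k=2: 0+945+52·7·3=2037; k=3: 16380+0+52·45·3=23400 → min 2037 | T₃..T₅: k=3: 0+9315+7·45·69=31050; k=4: 945+0+7·3·69=2394 → min 2394.
Length 4: T₁..T₄: k=1: 0+2037+12·52·3=3909; k=2: 4368+945+12·7·3=5565; k=3: 8148+0+12·45·3=9768 → min 3909 | T₂..T₅: k=2: 0+2394+52·7·69=27510; k=3: 16380+9315+52·45·69=187155; k=4: 2037+0+52·3·69=12801 → min 12801.
Length 5: T₁..T₅: k=1: 0+12801+12·52·69=55857; k=2: 4368+2394+12·7·69=12558; k=3: 8148+9315+12·45·69=54723; k=4: 3909+0+12·3·69=6393 → min 6393.
Optimal order: ((T₁ × (T₂ × (T₃ × T₄))) × T₅) with cost 6393.

6393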